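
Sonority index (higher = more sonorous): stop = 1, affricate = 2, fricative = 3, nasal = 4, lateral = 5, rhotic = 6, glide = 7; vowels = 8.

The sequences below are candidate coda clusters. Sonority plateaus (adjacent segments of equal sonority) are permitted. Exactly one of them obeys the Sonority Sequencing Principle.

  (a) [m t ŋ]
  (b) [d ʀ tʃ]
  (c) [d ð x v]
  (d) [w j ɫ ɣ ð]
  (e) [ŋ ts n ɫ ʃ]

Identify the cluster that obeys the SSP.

d

(a) [m t ŋ]: profile 4-1-4 — violates.
(b) [d ʀ tʃ]: profile 1-6-2 — violates.
(c) [d ð x v]: profile 1-3-3-3 — violates.
(d) [w j ɫ ɣ ð]: profile 7-7-5-3-3 — obeys.
(e) [ŋ ts n ɫ ʃ]: profile 4-2-4-5-3 — violates.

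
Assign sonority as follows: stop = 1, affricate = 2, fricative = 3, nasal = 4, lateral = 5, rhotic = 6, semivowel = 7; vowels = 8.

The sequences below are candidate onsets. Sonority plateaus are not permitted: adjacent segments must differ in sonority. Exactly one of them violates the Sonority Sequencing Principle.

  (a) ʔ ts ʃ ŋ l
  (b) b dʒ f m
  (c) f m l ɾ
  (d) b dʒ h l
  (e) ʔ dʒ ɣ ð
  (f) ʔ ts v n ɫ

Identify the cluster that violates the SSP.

e

(a) 1-2-3-4-5 → obeys
(b) 1-2-3-4 → obeys
(c) 3-4-5-6 → obeys
(d) 1-2-3-5 → obeys
(e) 1-2-3-3 → violates
(f) 1-2-3-4-5 → obeys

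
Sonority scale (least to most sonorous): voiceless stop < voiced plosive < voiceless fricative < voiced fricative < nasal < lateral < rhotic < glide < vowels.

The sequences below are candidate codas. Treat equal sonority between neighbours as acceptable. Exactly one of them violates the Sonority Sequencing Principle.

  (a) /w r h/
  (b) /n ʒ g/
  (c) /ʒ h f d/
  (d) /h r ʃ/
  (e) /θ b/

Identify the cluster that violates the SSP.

(a) /w r h/: profile 8-7-3 — obeys.
(b) /n ʒ g/: profile 5-4-2 — obeys.
(c) /ʒ h f d/: profile 4-3-3-2 — obeys.
(d) /h r ʃ/: profile 3-7-3 — violates.
(e) /θ b/: profile 3-2 — obeys.

d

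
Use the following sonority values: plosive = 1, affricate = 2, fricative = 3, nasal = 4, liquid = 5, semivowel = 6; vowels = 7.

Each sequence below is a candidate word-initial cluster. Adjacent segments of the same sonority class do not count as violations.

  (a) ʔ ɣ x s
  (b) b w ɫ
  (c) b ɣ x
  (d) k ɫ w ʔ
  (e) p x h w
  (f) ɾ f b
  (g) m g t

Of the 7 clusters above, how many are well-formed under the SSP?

3

(a) ʔ ɣ x s: profile 1-3-3-3 — obeys.
(b) b w ɫ: profile 1-6-5 — violates.
(c) b ɣ x: profile 1-3-3 — obeys.
(d) k ɫ w ʔ: profile 1-5-6-1 — violates.
(e) p x h w: profile 1-3-3-6 — obeys.
(f) ɾ f b: profile 5-3-1 — violates.
(g) m g t: profile 4-1-1 — violates.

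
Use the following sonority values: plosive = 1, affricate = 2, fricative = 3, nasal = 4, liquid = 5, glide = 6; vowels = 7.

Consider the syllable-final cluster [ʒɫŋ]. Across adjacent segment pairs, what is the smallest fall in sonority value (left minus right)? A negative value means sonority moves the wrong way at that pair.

-2

/ʒ/ — fricative, sonority 3.
/ɫ/ — liquid, sonority 5.
/ŋ/ — nasal, sonority 4.
/ʒ/→/ɫ/: change -2.
/ɫ/→/ŋ/: change +1.
Minimum = -2.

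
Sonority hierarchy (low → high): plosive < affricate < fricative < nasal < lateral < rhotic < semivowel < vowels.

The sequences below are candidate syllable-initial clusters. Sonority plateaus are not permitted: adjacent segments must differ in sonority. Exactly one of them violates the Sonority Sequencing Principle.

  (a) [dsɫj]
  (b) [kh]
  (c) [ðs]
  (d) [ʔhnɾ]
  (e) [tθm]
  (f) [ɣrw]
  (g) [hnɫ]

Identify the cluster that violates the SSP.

c

(a) 1-3-5-7 → obeys
(b) 1-3 → obeys
(c) 3-3 → violates
(d) 1-3-4-6 → obeys
(e) 1-3-4 → obeys
(f) 3-6-7 → obeys
(g) 3-4-5 → obeys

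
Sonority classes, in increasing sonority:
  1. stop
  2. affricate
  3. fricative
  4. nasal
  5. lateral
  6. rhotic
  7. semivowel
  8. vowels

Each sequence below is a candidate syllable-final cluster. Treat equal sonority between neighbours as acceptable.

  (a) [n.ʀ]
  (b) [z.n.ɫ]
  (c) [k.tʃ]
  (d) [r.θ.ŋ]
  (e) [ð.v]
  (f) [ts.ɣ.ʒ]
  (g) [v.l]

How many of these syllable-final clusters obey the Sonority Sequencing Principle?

(a) [n.ʀ]: profile 4-6 — violates.
(b) [z.n.ɫ]: profile 3-4-5 — violates.
(c) [k.tʃ]: profile 1-2 — violates.
(d) [r.θ.ŋ]: profile 6-3-4 — violates.
(e) [ð.v]: profile 3-3 — obeys.
(f) [ts.ɣ.ʒ]: profile 2-3-3 — violates.
(g) [v.l]: profile 3-5 — violates.

1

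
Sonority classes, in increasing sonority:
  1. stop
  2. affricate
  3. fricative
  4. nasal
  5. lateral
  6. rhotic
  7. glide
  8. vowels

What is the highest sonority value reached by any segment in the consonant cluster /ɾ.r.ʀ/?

/ɾ/: rhotic = 6.
/r/: rhotic = 6.
/ʀ/: rhotic = 6.
The maximum is 6.

6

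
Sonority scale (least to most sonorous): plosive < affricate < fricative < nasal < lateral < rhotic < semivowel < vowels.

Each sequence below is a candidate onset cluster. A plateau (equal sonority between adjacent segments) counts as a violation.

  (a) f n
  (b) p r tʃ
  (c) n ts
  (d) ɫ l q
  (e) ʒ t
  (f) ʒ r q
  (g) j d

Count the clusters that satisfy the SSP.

(a) sonority 3-4: well-formed.
(b) sonority 1-6-2: ill-formed.
(c) sonority 4-2: ill-formed.
(d) sonority 5-5-1: ill-formed.
(e) sonority 3-1: ill-formed.
(f) sonority 3-6-1: ill-formed.
(g) sonority 7-1: ill-formed.

1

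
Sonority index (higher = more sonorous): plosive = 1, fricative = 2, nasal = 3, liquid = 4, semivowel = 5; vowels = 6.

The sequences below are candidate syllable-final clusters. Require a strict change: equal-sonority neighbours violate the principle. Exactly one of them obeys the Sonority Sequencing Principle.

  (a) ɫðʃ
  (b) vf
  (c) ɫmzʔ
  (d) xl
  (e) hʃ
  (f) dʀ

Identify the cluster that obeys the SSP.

c

(a) 4-2-2 → violates
(b) 2-2 → violates
(c) 4-3-2-1 → obeys
(d) 2-4 → violates
(e) 2-2 → violates
(f) 1-4 → violates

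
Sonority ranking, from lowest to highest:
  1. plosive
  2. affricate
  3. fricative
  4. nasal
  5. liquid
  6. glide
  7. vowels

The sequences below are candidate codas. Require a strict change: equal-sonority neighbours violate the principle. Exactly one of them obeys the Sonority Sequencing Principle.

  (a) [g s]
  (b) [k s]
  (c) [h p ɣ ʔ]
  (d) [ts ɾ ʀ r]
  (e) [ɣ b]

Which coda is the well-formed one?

(a) sonority 1-3: ill-formed.
(b) sonority 1-3: ill-formed.
(c) sonority 3-1-3-1: ill-formed.
(d) sonority 2-5-5-5: ill-formed.
(e) sonority 3-1: well-formed.

e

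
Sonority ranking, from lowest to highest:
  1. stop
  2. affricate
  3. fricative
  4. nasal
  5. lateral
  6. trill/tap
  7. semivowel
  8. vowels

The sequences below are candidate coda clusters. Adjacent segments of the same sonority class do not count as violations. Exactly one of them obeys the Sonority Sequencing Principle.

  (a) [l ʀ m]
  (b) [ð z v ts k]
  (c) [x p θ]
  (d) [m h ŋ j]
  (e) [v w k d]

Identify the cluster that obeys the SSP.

b

(a) sonority 5-6-4: ill-formed.
(b) sonority 3-3-3-2-1: well-formed.
(c) sonority 3-1-3: ill-formed.
(d) sonority 4-3-4-7: ill-formed.
(e) sonority 3-7-1-1: ill-formed.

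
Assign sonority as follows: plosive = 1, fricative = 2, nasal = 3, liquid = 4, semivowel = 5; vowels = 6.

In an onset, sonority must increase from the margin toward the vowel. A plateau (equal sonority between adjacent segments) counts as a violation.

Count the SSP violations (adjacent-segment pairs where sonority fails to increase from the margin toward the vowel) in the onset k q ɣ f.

/k/ is a plosive (sonority 1).
/q/ is a plosive (sonority 1).
/ɣ/ is a fricative (sonority 2).
/f/ is a fricative (sonority 2).
/k/→/q/: 1→1 (plateau) — violation.
/q/→/ɣ/: 1→2 (rises) — ok.
/ɣ/→/f/: 2→2 (plateau) — violation.

2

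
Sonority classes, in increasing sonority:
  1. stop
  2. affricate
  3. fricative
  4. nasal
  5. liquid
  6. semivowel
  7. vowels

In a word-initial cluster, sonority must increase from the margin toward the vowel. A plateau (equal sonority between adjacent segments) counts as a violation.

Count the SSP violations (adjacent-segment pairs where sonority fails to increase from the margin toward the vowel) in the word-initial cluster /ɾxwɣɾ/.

2

/ɾ/: liquid = 5.
/x/: fricative = 3.
/w/: semivowel = 6.
/ɣ/: fricative = 3.
/ɾ/: liquid = 5.
/ɾ/→/x/: 5→3 (does not rise) — violation.
/x/→/w/: 3→6 (rises) — ok.
/w/→/ɣ/: 6→3 (does not rise) — violation.
/ɣ/→/ɾ/: 3→5 (rises) — ok.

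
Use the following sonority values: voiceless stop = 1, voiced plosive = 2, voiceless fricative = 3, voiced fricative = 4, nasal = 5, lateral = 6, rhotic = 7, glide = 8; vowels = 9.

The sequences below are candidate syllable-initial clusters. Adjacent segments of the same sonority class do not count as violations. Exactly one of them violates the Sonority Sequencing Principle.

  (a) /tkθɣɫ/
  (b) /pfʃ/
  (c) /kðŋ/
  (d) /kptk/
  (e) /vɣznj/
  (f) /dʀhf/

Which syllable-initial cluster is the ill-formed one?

(a) 1-1-3-4-6 → obeys
(b) 1-3-3 → obeys
(c) 1-4-5 → obeys
(d) 1-1-1-1 → obeys
(e) 4-4-4-5-8 → obeys
(f) 2-7-3-3 → violates

f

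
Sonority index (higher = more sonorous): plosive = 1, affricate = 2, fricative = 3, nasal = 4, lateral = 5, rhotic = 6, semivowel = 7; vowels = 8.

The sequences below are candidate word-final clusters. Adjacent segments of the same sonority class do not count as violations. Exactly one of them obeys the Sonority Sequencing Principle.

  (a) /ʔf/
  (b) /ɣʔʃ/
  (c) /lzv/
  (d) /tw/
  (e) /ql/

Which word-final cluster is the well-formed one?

c

(a) sonority 1-3: ill-formed.
(b) sonority 3-1-3: ill-formed.
(c) sonority 5-3-3: well-formed.
(d) sonority 1-7: ill-formed.
(e) sonority 1-5: ill-formed.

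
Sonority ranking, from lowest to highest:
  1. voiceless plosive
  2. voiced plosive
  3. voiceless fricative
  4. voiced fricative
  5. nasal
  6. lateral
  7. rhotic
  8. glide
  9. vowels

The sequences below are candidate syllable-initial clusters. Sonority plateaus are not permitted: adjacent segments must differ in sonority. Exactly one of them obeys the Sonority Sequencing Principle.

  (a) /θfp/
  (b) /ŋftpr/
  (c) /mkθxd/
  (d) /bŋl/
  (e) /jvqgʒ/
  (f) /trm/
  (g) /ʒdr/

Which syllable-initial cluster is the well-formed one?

(a) /θfp/: profile 3-3-1 — violates.
(b) /ŋftpr/: profile 5-3-1-1-7 — violates.
(c) /mkθxd/: profile 5-1-3-3-2 — violates.
(d) /bŋl/: profile 2-5-6 — obeys.
(e) /jvqgʒ/: profile 8-4-1-2-4 — violates.
(f) /trm/: profile 1-7-5 — violates.
(g) /ʒdr/: profile 4-2-7 — violates.

d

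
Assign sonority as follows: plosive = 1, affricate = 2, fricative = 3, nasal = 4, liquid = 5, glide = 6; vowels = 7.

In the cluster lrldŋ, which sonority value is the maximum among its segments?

5

/l/ is a liquid (sonority 5).
/r/ is a liquid (sonority 5).
/l/ is a liquid (sonority 5).
/d/ is a plosive (sonority 1).
/ŋ/ is a nasal (sonority 4).
The maximum is 5.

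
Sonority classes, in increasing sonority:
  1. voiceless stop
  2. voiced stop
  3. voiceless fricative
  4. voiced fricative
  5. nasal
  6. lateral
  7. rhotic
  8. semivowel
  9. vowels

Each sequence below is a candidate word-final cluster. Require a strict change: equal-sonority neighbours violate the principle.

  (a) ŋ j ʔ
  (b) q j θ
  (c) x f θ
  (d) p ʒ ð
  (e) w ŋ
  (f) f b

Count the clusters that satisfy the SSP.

2

(a) sonority 5-8-1: ill-formed.
(b) sonority 1-8-3: ill-formed.
(c) sonority 3-3-3: ill-formed.
(d) sonority 1-4-4: ill-formed.
(e) sonority 8-5: well-formed.
(f) sonority 3-2: well-formed.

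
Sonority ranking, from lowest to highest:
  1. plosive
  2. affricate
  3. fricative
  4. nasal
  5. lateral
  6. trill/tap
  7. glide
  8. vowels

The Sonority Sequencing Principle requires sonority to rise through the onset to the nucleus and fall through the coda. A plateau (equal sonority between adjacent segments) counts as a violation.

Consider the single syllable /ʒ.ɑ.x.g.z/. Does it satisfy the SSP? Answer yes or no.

no

Onset: /ʒ/ is a fricative (sonority 3); then the nucleus /ɑ/ (sonority 8).
Onset profile 3-8 — rises to the nucleus.
Coda: /x/ is a fricative (sonority 3), /g/ is a plosive (sonority 1), /z/ is a fricative (sonority 3).
Coda profile 8-3-1-3 — does not strictly fall throughout.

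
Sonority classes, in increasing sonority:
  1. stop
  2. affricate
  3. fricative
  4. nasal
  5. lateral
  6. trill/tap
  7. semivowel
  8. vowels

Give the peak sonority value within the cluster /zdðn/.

4

/z/ is a fricative (sonority 3).
/d/ is a stop (sonority 1).
/ð/ is a fricative (sonority 3).
/n/ is a nasal (sonority 4).
The maximum is 4.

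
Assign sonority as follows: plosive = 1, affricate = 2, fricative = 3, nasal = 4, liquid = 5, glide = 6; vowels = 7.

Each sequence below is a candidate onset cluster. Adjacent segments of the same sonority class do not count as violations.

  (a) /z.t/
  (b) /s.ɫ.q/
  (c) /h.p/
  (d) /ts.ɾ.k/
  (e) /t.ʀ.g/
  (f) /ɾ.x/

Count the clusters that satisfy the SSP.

(a) 3-1 → violates
(b) 3-5-1 → violates
(c) 3-1 → violates
(d) 2-5-1 → violates
(e) 1-5-1 → violates
(f) 5-3 → violates

0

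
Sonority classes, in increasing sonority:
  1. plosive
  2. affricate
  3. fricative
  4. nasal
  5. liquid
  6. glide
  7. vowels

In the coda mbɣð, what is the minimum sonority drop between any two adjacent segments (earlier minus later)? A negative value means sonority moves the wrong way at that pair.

-2

/m/ is a nasal (sonority 4).
/b/ is a plosive (sonority 1).
/ɣ/ is a fricative (sonority 3).
/ð/ is a fricative (sonority 3).
/m/→/b/: change +3.
/b/→/ɣ/: change -2.
/ɣ/→/ð/: change +0.
Minimum = -2.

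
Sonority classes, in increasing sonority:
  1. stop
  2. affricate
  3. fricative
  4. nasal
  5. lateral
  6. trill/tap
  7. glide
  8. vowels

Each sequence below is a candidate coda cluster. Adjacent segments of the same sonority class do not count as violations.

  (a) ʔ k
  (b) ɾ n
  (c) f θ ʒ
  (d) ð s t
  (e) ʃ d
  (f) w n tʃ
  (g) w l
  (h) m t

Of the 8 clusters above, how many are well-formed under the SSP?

8

(a) ʔ k: profile 1-1 — obeys.
(b) ɾ n: profile 6-4 — obeys.
(c) f θ ʒ: profile 3-3-3 — obeys.
(d) ð s t: profile 3-3-1 — obeys.
(e) ʃ d: profile 3-1 — obeys.
(f) w n tʃ: profile 7-4-2 — obeys.
(g) w l: profile 7-5 — obeys.
(h) m t: profile 4-1 — obeys.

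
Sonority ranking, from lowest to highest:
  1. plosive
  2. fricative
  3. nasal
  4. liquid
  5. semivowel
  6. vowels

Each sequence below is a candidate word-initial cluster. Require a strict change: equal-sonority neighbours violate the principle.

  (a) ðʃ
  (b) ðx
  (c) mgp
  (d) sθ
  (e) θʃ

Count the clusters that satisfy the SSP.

0

(a) 2-2 → violates
(b) 2-2 → violates
(c) 3-1-1 → violates
(d) 2-2 → violates
(e) 2-2 → violates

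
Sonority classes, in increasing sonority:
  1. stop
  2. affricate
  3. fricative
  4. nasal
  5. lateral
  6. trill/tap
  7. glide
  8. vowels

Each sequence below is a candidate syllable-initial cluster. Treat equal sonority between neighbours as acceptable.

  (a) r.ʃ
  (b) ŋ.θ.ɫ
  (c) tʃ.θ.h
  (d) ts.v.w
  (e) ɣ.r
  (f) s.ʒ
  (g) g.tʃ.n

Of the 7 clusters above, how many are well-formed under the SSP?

5

(a) 6-3 → violates
(b) 4-3-5 → violates
(c) 2-3-3 → obeys
(d) 2-3-7 → obeys
(e) 3-6 → obeys
(f) 3-3 → obeys
(g) 1-2-4 → obeys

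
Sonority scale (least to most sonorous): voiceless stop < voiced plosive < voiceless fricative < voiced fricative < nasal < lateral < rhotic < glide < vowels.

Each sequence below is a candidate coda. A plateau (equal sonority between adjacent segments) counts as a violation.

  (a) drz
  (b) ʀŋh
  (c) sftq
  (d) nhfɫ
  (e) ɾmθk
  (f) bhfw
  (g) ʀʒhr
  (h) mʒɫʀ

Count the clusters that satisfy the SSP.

(a) 2-7-4 → violates
(b) 7-5-3 → obeys
(c) 3-3-1-1 → violates
(d) 5-3-3-6 → violates
(e) 7-5-3-1 → obeys
(f) 2-3-3-8 → violates
(g) 7-4-3-7 → violates
(h) 5-4-6-7 → violates

2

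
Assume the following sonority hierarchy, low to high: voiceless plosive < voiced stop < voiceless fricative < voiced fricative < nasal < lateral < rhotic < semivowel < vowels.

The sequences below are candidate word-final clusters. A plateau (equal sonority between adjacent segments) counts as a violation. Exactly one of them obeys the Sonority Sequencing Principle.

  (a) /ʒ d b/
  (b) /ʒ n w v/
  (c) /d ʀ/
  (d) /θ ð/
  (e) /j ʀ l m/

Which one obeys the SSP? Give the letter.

e

(a) /ʒ d b/: profile 4-2-2 — violates.
(b) /ʒ n w v/: profile 4-5-8-4 — violates.
(c) /d ʀ/: profile 2-7 — violates.
(d) /θ ð/: profile 3-4 — violates.
(e) /j ʀ l m/: profile 8-7-6-5 — obeys.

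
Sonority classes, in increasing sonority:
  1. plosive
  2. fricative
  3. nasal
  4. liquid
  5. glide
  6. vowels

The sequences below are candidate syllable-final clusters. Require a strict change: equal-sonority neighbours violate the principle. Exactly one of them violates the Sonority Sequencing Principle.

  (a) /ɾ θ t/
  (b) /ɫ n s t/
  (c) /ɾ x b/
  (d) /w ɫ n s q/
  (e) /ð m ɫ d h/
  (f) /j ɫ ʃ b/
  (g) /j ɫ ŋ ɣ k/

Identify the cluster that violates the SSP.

(a) /ɾ θ t/: profile 4-2-1 — obeys.
(b) /ɫ n s t/: profile 4-3-2-1 — obeys.
(c) /ɾ x b/: profile 4-2-1 — obeys.
(d) /w ɫ n s q/: profile 5-4-3-2-1 — obeys.
(e) /ð m ɫ d h/: profile 2-3-4-1-2 — violates.
(f) /j ɫ ʃ b/: profile 5-4-2-1 — obeys.
(g) /j ɫ ŋ ɣ k/: profile 5-4-3-2-1 — obeys.

e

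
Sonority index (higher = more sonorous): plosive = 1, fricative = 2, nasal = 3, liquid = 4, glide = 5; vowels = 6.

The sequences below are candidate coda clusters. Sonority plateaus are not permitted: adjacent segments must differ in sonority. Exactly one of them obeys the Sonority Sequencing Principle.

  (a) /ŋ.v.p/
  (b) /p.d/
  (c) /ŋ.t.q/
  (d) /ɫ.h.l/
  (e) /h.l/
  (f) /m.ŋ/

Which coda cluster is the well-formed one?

a

(a) sonority 3-2-1: well-formed.
(b) sonority 1-1: ill-formed.
(c) sonority 3-1-1: ill-formed.
(d) sonority 4-2-4: ill-formed.
(e) sonority 2-4: ill-formed.
(f) sonority 3-3: ill-formed.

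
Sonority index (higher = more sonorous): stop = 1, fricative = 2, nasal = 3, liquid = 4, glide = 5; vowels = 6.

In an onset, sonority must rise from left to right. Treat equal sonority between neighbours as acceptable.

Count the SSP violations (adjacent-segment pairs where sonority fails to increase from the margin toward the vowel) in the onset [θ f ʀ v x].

/θ/ — fricative, sonority 2.
/f/ — fricative, sonority 2.
/ʀ/ — liquid, sonority 4.
/v/ — fricative, sonority 2.
/x/ — fricative, sonority 2.
/θ/→/f/: 2→2 (plateau, allowed) — ok.
/f/→/ʀ/: 2→4 (rises) — ok.
/ʀ/→/v/: 4→2 (does not rise) — violation.
/v/→/x/: 2→2 (plateau, allowed) — ok.

1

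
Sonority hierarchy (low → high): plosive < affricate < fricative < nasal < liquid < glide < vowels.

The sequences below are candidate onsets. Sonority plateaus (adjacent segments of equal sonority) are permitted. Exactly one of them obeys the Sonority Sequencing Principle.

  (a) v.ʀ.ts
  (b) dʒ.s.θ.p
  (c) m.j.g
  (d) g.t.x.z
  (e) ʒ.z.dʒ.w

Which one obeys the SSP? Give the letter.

(a) sonority 3-5-2: ill-formed.
(b) sonority 2-3-3-1: ill-formed.
(c) sonority 4-6-1: ill-formed.
(d) sonority 1-1-3-3: well-formed.
(e) sonority 3-3-2-6: ill-formed.

d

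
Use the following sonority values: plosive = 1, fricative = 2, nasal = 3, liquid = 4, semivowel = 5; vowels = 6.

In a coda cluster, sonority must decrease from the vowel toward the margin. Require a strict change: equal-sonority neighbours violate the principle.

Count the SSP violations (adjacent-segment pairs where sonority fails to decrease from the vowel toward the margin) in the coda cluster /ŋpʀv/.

1

/ŋ/ — nasal, sonority 3.
/p/ — plosive, sonority 1.
/ʀ/ — liquid, sonority 4.
/v/ — fricative, sonority 2.
/ŋ/→/p/: 3→1 (falls) — ok.
/p/→/ʀ/: 1→4 (does not fall) — violation.
/ʀ/→/v/: 4→2 (falls) — ok.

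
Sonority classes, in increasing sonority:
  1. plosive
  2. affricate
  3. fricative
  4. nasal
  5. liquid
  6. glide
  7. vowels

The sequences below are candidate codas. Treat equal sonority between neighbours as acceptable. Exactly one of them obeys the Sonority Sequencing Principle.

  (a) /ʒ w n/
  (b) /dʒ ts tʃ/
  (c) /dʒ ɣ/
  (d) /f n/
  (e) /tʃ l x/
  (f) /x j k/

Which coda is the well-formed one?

(a) 3-6-4 → violates
(b) 2-2-2 → obeys
(c) 2-3 → violates
(d) 3-4 → violates
(e) 2-5-3 → violates
(f) 3-6-1 → violates

b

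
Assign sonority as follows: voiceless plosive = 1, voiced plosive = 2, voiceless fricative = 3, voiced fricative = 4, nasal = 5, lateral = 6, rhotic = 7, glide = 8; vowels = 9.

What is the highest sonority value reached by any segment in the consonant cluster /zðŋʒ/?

5

/z/ is a voiced fricative (sonority 4).
/ð/ is a voiced fricative (sonority 4).
/ŋ/ is a nasal (sonority 5).
/ʒ/ is a voiced fricative (sonority 4).
The maximum is 5.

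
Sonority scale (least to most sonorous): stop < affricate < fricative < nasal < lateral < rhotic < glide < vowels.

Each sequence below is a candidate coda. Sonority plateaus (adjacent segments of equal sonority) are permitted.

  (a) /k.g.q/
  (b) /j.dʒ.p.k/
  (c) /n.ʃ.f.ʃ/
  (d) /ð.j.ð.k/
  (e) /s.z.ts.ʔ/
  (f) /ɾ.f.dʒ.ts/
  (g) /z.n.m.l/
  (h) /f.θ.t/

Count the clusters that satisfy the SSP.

(a) sonority 1-1-1: well-formed.
(b) sonority 7-2-1-1: well-formed.
(c) sonority 4-3-3-3: well-formed.
(d) sonority 3-7-3-1: ill-formed.
(e) sonority 3-3-2-1: well-formed.
(f) sonority 6-3-2-2: well-formed.
(g) sonority 3-4-4-5: ill-formed.
(h) sonority 3-3-1: well-formed.

6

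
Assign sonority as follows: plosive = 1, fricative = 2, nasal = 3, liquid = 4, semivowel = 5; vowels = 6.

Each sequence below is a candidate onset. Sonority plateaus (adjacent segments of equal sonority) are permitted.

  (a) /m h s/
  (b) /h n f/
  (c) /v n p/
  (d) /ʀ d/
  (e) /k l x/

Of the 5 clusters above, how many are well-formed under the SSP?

(a) 3-2-2 → violates
(b) 2-3-2 → violates
(c) 2-3-1 → violates
(d) 4-1 → violates
(e) 1-4-2 → violates

0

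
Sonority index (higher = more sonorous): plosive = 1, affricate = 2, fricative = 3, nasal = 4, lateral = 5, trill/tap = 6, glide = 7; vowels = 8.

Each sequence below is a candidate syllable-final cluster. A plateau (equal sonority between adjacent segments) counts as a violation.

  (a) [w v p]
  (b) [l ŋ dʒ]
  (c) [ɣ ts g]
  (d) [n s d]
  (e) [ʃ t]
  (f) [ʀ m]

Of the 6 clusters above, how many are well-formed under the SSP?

6

(a) 7-3-1 → obeys
(b) 5-4-2 → obeys
(c) 3-2-1 → obeys
(d) 4-3-1 → obeys
(e) 3-1 → obeys
(f) 6-4 → obeys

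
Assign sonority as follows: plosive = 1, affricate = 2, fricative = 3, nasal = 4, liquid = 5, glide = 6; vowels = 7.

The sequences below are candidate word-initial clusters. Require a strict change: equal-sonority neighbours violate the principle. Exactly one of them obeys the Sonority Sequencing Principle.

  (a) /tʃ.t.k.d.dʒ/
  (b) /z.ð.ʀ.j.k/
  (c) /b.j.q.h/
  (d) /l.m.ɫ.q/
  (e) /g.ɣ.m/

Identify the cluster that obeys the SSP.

e

(a) /tʃ.t.k.d.dʒ/: profile 2-1-1-1-2 — violates.
(b) /z.ð.ʀ.j.k/: profile 3-3-5-6-1 — violates.
(c) /b.j.q.h/: profile 1-6-1-3 — violates.
(d) /l.m.ɫ.q/: profile 5-4-5-1 — violates.
(e) /g.ɣ.m/: profile 1-3-4 — obeys.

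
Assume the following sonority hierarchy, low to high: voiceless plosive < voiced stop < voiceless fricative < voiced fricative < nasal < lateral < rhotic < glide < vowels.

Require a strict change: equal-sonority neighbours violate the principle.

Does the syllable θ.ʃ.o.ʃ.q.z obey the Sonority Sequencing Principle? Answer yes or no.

Onset: /θ/ is a voiceless fricative (sonority 3), /ʃ/ is a voiceless fricative (sonority 3); then the nucleus /o/ (sonority 9).
Onset profile 3-3-9 — does not strictly rise throughout.
Coda: /ʃ/ is a voiceless fricative (sonority 3), /q/ is a voiceless plosive (sonority 1), /z/ is a voiced fricative (sonority 4).
Coda profile 9-3-1-4 — does not strictly fall throughout.

no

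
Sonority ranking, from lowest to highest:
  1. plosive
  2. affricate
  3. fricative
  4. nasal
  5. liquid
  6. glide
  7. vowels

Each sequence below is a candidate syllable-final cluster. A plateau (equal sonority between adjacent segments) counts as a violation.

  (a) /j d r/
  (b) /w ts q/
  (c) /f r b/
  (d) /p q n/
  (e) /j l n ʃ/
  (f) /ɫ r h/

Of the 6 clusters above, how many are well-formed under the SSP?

(a) /j d r/: profile 6-1-5 — violates.
(b) /w ts q/: profile 6-2-1 — obeys.
(c) /f r b/: profile 3-5-1 — violates.
(d) /p q n/: profile 1-1-4 — violates.
(e) /j l n ʃ/: profile 6-5-4-3 — obeys.
(f) /ɫ r h/: profile 5-5-3 — violates.

2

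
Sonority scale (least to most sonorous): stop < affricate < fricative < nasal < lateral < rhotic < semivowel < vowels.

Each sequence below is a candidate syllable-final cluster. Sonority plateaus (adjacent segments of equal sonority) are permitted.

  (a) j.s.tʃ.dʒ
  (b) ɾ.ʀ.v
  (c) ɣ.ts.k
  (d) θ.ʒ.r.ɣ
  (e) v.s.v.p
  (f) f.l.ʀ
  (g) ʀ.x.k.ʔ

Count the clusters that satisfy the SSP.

(a) j.s.tʃ.dʒ: profile 7-3-2-2 — obeys.
(b) ɾ.ʀ.v: profile 6-6-3 — obeys.
(c) ɣ.ts.k: profile 3-2-1 — obeys.
(d) θ.ʒ.r.ɣ: profile 3-3-6-3 — violates.
(e) v.s.v.p: profile 3-3-3-1 — obeys.
(f) f.l.ʀ: profile 3-5-6 — violates.
(g) ʀ.x.k.ʔ: profile 6-3-1-1 — obeys.

5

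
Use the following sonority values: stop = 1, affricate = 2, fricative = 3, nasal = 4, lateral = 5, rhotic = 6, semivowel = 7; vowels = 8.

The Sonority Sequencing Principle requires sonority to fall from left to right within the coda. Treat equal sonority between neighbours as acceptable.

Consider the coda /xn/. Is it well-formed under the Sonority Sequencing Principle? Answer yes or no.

no

/x/: fricative = 3.
/n/: nasal = 4.
The profile is 3-4. Between /x/ (3) and /n/ (4) sonority does not fall, so the cluster violates the SSP.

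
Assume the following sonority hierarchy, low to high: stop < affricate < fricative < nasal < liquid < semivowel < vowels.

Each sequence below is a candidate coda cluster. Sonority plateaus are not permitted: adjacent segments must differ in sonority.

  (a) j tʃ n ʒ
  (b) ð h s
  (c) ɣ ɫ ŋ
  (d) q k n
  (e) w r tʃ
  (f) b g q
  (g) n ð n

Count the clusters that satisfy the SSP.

1

(a) j tʃ n ʒ: profile 6-2-4-3 — violates.
(b) ð h s: profile 3-3-3 — violates.
(c) ɣ ɫ ŋ: profile 3-5-4 — violates.
(d) q k n: profile 1-1-4 — violates.
(e) w r tʃ: profile 6-5-2 — obeys.
(f) b g q: profile 1-1-1 — violates.
(g) n ð n: profile 4-3-4 — violates.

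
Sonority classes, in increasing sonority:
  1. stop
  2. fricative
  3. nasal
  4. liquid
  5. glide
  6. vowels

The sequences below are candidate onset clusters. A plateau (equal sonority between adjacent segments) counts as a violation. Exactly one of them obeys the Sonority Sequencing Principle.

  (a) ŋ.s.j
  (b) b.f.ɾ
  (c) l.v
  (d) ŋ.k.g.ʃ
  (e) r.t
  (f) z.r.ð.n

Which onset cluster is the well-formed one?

(a) sonority 3-2-5: ill-formed.
(b) sonority 1-2-4: well-formed.
(c) sonority 4-2: ill-formed.
(d) sonority 3-1-1-2: ill-formed.
(e) sonority 4-1: ill-formed.
(f) sonority 2-4-2-3: ill-formed.

b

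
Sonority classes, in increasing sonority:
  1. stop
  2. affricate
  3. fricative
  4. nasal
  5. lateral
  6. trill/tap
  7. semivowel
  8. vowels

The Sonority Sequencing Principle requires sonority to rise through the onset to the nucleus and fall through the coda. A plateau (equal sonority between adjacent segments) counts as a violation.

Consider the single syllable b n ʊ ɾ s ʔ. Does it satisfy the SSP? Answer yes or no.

Onset: /b/ is a stop (sonority 1), /n/ is a nasal (sonority 4); then the nucleus /ʊ/ (sonority 8).
Onset profile 1-4-8 — rises to the nucleus.
Coda: /ɾ/ is a trill/tap (sonority 6), /s/ is a fricative (sonority 3), /ʔ/ is a stop (sonority 1).
Coda profile 8-6-3-1 — falls from the nucleus.

yes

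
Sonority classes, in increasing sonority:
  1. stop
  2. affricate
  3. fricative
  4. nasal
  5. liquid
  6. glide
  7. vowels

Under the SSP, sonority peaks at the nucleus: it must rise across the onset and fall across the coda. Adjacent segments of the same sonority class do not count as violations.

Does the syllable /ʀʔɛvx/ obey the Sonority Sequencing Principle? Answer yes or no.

no

Onset: /ʀ/ is a liquid (sonority 5), /ʔ/ is a stop (sonority 1); then the nucleus /ɛ/ (sonority 7).
Onset profile 5-1-7 — does not rise throughout.
Coda: /v/ is a fricative (sonority 3), /x/ is a fricative (sonority 3).
Coda profile 7-3-3 — falls from the nucleus.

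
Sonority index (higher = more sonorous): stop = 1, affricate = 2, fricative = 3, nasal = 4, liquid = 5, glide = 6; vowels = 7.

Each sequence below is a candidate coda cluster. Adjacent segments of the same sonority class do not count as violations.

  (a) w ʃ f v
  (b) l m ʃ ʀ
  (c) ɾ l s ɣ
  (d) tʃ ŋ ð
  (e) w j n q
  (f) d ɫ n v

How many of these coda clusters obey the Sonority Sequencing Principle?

3

(a) sonority 6-3-3-3: well-formed.
(b) sonority 5-4-3-5: ill-formed.
(c) sonority 5-5-3-3: well-formed.
(d) sonority 2-4-3: ill-formed.
(e) sonority 6-6-4-1: well-formed.
(f) sonority 1-5-4-3: ill-formed.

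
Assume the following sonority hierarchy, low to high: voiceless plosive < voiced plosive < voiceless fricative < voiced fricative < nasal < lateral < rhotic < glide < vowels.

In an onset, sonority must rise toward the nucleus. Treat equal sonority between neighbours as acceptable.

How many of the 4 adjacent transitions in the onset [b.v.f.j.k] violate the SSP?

2

/b/ is a voiced plosive (sonority 2).
/v/ is a voiced fricative (sonority 4).
/f/ is a voiceless fricative (sonority 3).
/j/ is a glide (sonority 8).
/k/ is a voiceless plosive (sonority 1).
/b/→/v/: 2→4 (rises) — ok.
/v/→/f/: 4→3 (does not rise) — violation.
/f/→/j/: 3→8 (rises) — ok.
/j/→/k/: 8→1 (does not rise) — violation.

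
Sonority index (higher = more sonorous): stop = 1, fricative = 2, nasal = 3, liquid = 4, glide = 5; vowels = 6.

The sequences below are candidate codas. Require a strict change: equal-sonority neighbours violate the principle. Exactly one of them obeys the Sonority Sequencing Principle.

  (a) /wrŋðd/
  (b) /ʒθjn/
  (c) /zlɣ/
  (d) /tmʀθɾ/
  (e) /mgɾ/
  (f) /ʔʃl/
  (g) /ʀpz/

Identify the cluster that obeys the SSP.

a

(a) 5-4-3-2-1 → obeys
(b) 2-2-5-3 → violates
(c) 2-4-2 → violates
(d) 1-3-4-2-4 → violates
(e) 3-1-4 → violates
(f) 1-2-4 → violates
(g) 4-1-2 → violates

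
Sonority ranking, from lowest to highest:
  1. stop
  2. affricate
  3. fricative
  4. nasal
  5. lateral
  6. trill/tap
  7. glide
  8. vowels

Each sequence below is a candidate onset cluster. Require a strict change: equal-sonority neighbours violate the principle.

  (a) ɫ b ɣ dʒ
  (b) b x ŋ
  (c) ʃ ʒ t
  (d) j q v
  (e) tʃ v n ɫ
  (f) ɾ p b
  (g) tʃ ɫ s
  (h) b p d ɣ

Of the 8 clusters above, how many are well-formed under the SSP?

(a) ɫ b ɣ dʒ: profile 5-1-3-2 — violates.
(b) b x ŋ: profile 1-3-4 — obeys.
(c) ʃ ʒ t: profile 3-3-1 — violates.
(d) j q v: profile 7-1-3 — violates.
(e) tʃ v n ɫ: profile 2-3-4-5 — obeys.
(f) ɾ p b: profile 6-1-1 — violates.
(g) tʃ ɫ s: profile 2-5-3 — violates.
(h) b p d ɣ: profile 1-1-1-3 — violates.

2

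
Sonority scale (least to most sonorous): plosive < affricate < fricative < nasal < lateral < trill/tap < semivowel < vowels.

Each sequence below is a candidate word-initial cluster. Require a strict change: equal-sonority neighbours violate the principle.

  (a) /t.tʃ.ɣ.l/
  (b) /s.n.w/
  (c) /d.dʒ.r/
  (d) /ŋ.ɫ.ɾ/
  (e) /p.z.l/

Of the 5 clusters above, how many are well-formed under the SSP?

(a) sonority 1-2-3-5: well-formed.
(b) sonority 3-4-7: well-formed.
(c) sonority 1-2-6: well-formed.
(d) sonority 4-5-6: well-formed.
(e) sonority 1-3-5: well-formed.

5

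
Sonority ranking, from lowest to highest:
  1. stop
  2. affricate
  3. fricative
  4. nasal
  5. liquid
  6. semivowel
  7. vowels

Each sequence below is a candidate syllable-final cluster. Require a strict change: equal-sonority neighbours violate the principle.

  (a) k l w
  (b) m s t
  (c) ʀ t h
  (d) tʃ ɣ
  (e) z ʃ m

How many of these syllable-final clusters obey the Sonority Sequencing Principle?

1

(a) sonority 1-5-6: ill-formed.
(b) sonority 4-3-1: well-formed.
(c) sonority 5-1-3: ill-formed.
(d) sonority 2-3: ill-formed.
(e) sonority 3-3-4: ill-formed.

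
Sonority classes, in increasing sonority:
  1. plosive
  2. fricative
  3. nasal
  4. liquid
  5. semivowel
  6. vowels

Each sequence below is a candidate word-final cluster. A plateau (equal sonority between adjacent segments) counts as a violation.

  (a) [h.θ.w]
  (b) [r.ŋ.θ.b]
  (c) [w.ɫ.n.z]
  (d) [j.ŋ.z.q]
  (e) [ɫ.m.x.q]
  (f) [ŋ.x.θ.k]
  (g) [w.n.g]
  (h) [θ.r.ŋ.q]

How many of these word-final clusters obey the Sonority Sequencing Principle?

5

(a) 2-2-5 → violates
(b) 4-3-2-1 → obeys
(c) 5-4-3-2 → obeys
(d) 5-3-2-1 → obeys
(e) 4-3-2-1 → obeys
(f) 3-2-2-1 → violates
(g) 5-3-1 → obeys
(h) 2-4-3-1 → violates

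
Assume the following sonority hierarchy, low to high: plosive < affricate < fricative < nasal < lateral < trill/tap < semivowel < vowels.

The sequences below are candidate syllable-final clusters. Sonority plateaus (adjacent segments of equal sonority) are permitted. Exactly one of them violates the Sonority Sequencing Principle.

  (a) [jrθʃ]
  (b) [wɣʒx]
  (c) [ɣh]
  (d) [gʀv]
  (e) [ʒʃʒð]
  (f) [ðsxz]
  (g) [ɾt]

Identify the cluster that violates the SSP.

d

(a) [jrθʃ]: profile 7-6-3-3 — obeys.
(b) [wɣʒx]: profile 7-3-3-3 — obeys.
(c) [ɣh]: profile 3-3 — obeys.
(d) [gʀv]: profile 1-6-3 — violates.
(e) [ʒʃʒð]: profile 3-3-3-3 — obeys.
(f) [ðsxz]: profile 3-3-3-3 — obeys.
(g) [ɾt]: profile 6-1 — obeys.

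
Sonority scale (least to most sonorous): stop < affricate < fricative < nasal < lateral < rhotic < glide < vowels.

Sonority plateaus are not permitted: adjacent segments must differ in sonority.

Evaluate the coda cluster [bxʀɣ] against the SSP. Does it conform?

no

/b/ — stop, sonority 1.
/x/ — fricative, sonority 3.
/ʀ/ — rhotic, sonority 6.
/ɣ/ — fricative, sonority 3.
The profile is 1-3-6-3. Between /b/ (1) and /x/ (3) sonority does not fall, so the cluster violates the SSP.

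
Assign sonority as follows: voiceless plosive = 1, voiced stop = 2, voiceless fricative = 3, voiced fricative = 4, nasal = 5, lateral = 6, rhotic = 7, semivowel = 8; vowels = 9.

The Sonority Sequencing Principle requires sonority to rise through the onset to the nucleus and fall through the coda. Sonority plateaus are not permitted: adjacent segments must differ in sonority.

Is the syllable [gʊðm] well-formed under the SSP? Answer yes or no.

no

Onset: /g/ is a voiced stop (sonority 2); then the nucleus /ʊ/ (sonority 9).
Onset profile 2-9 — rises to the nucleus.
Coda: /ð/ is a voiced fricative (sonority 4), /m/ is a nasal (sonority 5).
Coda profile 9-4-5 — does not strictly fall throughout.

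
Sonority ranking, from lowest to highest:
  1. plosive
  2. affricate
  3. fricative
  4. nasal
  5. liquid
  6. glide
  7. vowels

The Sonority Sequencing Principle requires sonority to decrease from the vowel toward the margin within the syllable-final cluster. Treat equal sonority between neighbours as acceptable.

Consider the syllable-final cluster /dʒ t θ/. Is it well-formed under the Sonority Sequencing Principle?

/dʒ/ is an affricate (sonority 2).
/t/ is a plosive (sonority 1).
/θ/ is a fricative (sonority 3).
The profile is 2-1-3. Between /t/ (1) and /θ/ (3) sonority does not fall, so the cluster violates the SSP.

no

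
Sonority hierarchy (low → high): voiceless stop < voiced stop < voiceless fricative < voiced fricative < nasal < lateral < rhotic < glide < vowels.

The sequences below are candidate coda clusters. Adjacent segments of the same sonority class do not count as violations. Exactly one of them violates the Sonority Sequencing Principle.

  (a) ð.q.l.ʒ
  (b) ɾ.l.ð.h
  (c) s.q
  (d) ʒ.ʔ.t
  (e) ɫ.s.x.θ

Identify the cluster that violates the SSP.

(a) ð.q.l.ʒ: profile 4-1-6-4 — violates.
(b) ɾ.l.ð.h: profile 7-6-4-3 — obeys.
(c) s.q: profile 3-1 — obeys.
(d) ʒ.ʔ.t: profile 4-1-1 — obeys.
(e) ɫ.s.x.θ: profile 6-3-3-3 — obeys.

a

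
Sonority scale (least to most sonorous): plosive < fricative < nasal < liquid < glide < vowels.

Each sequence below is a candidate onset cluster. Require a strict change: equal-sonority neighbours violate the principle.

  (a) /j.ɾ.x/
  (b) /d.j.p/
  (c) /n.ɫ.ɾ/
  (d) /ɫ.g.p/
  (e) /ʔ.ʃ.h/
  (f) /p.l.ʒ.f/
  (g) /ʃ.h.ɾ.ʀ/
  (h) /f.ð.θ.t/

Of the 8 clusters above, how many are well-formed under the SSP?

0

(a) /j.ɾ.x/: profile 5-4-2 — violates.
(b) /d.j.p/: profile 1-5-1 — violates.
(c) /n.ɫ.ɾ/: profile 3-4-4 — violates.
(d) /ɫ.g.p/: profile 4-1-1 — violates.
(e) /ʔ.ʃ.h/: profile 1-2-2 — violates.
(f) /p.l.ʒ.f/: profile 1-4-2-2 — violates.
(g) /ʃ.h.ɾ.ʀ/: profile 2-2-4-4 — violates.
(h) /f.ð.θ.t/: profile 2-2-2-1 — violates.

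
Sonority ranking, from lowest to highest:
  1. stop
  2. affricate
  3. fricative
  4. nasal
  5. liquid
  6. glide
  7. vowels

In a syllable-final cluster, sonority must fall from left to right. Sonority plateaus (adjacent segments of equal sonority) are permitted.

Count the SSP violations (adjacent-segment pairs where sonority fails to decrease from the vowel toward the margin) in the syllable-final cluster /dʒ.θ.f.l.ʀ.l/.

2

/dʒ/: affricate = 2.
/θ/: fricative = 3.
/f/: fricative = 3.
/l/: liquid = 5.
/ʀ/: liquid = 5.
/l/: liquid = 5.
/dʒ/→/θ/: 2→3 (does not fall) — violation.
/θ/→/f/: 3→3 (plateau, allowed) — ok.
/f/→/l/: 3→5 (does not fall) — violation.
/l/→/ʀ/: 5→5 (plateau, allowed) — ok.
/ʀ/→/l/: 5→5 (plateau, allowed) — ok.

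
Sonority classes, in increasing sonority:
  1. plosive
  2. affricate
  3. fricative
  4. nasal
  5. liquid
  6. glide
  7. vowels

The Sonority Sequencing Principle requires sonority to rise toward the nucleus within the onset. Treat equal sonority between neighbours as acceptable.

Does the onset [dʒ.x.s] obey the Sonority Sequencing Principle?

yes

/dʒ/ — affricate, sonority 2.
/x/ — fricative, sonority 3.
/s/ — fricative, sonority 3.
The profile 2-3-3 is non-decreasing (plateaus allowed), so the onset satisfies the SSP.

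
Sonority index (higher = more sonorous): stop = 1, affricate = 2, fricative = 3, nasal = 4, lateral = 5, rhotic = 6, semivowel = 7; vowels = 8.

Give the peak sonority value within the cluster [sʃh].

3

/s/: fricative = 3.
/ʃ/: fricative = 3.
/h/: fricative = 3.
The maximum is 3.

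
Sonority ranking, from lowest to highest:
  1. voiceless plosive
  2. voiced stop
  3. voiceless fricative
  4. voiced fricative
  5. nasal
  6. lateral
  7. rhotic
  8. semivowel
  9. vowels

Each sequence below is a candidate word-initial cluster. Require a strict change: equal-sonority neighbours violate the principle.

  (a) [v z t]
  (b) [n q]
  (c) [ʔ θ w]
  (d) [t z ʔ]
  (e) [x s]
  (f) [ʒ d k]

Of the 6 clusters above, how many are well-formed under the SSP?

(a) [v z t]: profile 4-4-1 — violates.
(b) [n q]: profile 5-1 — violates.
(c) [ʔ θ w]: profile 1-3-8 — obeys.
(d) [t z ʔ]: profile 1-4-1 — violates.
(e) [x s]: profile 3-3 — violates.
(f) [ʒ d k]: profile 4-2-1 — violates.

1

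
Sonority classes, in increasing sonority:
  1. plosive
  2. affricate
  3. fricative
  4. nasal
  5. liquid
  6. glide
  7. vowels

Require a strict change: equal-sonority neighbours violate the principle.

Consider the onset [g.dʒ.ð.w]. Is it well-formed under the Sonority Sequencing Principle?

yes

/g/ is a plosive (sonority 1).
/dʒ/ is an affricate (sonority 2).
/ð/ is a fricative (sonority 3).
/w/ is a glide (sonority 6).
The profile 1-2-3-6 strictly rises, so the onset satisfies the SSP.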